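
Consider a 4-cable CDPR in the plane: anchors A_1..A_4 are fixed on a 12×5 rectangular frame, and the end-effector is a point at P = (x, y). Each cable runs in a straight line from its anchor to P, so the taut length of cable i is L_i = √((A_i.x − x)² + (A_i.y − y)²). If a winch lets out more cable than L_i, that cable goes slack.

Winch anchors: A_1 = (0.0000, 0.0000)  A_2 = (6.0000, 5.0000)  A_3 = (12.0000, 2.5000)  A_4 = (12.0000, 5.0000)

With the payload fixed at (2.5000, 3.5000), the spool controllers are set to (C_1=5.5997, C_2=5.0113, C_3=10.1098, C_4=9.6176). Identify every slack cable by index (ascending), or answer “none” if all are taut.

i=1: geometric 4.3012 vs commanded 5.5997 ⇒ slack
i=2: geometric 3.8079 vs commanded 5.0113 ⇒ slack
i=3: geometric 9.5525 vs commanded 10.1098 ⇒ slack
i=4: geometric 9.6177 vs commanded 9.6176 ⇒ taut

1, 2, 3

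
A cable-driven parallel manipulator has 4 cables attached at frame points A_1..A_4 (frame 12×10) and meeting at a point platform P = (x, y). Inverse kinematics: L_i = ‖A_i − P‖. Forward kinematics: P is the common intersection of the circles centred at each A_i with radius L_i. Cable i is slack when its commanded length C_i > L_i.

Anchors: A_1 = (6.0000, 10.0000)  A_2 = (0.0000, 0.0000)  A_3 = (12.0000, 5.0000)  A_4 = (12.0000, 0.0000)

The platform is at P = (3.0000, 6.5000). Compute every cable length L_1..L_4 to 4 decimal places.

(4.6098, 7.1589, 9.1241, 11.1018)

L_1 = √((6.0000−3.0000)² + (10.0000−6.5000)²) = 4.6098
L_2 = √((0.0000−3.0000)² + (0.0000−6.5000)²) = 7.1589
L_3 = √((12.0000−3.0000)² + (5.0000−6.5000)²) = 9.1241
L_4 = √((12.0000−3.0000)² + (0.0000−6.5000)²) = 11.1018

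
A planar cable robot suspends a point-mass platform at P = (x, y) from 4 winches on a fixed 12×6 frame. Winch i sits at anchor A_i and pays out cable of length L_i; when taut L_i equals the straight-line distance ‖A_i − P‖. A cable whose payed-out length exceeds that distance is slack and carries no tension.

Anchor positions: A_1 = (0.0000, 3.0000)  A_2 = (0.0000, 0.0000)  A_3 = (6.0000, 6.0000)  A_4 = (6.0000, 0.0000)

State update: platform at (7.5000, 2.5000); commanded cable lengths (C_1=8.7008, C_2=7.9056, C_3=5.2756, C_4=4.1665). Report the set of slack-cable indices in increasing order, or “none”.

1, 3, 4

i=1: geometric 7.5166 vs commanded 8.7008 ⇒ slack
i=2: geometric 7.9057 vs commanded 7.9056 ⇒ taut
i=3: geometric 3.8079 vs commanded 5.2756 ⇒ slack
i=4: geometric 2.9155 vs commanded 4.1665 ⇒ slack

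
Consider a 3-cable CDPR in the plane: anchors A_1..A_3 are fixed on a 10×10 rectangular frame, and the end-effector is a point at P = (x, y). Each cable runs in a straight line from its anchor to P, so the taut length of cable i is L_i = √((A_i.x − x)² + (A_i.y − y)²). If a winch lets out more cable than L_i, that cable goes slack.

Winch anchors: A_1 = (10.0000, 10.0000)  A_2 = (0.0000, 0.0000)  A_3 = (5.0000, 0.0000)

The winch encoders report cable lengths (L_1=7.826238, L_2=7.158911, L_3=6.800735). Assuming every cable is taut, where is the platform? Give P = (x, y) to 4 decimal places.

(3.0000, 6.5000)

each cable: (A_i−P)·(A_i−P) = L_i²; let k_i = ‖A_i‖²−L_i²
k_1 = 100.0000+100.0000−61.2500 = 138.7500
row 1: 20.0000x + 20.0000y = 190.0000  (k_2=-51.2500)
row 2: 10.0000x + 20.0000y = 160.0000  (k_3=-21.2500)
Cramer on rows 1–2 → x = 3.0000, y = 6.5000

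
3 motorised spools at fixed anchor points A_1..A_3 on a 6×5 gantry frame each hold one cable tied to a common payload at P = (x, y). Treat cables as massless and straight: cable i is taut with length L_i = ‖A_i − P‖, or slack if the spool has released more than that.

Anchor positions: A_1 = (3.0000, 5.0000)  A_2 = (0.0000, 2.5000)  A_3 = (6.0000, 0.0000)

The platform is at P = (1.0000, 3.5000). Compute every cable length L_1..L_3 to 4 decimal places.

L_1 = √((3.0000−1.0000)² + (5.0000−3.5000)²) = 2.5000
L_2 = √((0.0000−1.0000)² + (2.5000−3.5000)²) = 1.4142
L_3 = √((6.0000−1.0000)² + (0.0000−3.5000)²) = 6.1033

(2.5000, 1.4142, 6.1033)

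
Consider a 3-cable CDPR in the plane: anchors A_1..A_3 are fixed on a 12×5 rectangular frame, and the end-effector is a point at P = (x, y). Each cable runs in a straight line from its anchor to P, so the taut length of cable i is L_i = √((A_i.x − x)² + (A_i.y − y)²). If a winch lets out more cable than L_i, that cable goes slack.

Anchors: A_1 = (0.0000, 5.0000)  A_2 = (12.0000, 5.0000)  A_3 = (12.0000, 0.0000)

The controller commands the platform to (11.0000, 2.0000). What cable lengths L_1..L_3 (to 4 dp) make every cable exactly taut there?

L_1 = √((0.0000−11.0000)² + (5.0000−2.0000)²) = 11.4018
L_2 = √((12.0000−11.0000)² + (5.0000−2.0000)²) = 3.1623
L_3 = √((12.0000−11.0000)² + (0.0000−2.0000)²) = 2.2361

(11.4018, 3.1623, 2.2361)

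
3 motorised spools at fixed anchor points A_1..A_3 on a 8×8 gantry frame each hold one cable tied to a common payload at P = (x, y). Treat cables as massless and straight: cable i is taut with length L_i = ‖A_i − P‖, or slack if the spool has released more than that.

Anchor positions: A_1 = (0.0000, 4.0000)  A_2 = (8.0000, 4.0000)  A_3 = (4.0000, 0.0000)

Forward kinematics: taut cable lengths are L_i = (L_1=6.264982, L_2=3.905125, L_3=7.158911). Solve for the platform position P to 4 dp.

(5.5000, 7.0000)

circle eqns → linear via eq_j − eq_1; set k_j = A_j·A_j − L_j²
k_1 = 0.0000+16.0000−39.2500 = -23.2500
-16.0000·x + 0.0000·y = k_1−k_2 = -88.0000
-8.0000·x + 8.0000·y = k_1−k_3 = 12.0000
solve first two rows → x=5.5000, y=7.0000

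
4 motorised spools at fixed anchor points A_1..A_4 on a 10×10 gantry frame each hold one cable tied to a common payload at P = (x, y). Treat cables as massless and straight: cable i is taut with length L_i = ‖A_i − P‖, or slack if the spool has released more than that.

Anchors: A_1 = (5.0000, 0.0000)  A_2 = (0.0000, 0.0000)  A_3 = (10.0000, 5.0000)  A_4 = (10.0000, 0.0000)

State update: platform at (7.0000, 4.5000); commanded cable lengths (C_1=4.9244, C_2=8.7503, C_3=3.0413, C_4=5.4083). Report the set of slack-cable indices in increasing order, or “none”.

2

cable 1: L_1 = ‖A_1−P‖ = 4.9244;  C_1 = 4.9244 → taut
cable 2: L_2 = ‖A_2−P‖ = 8.3217;  C_2 = 8.7503 → slack
cable 3: L_3 = ‖A_3−P‖ = 3.0414;  C_3 = 3.0413 → taut
cable 4: L_4 = ‖A_4−P‖ = 5.4083;  C_4 = 5.4083 → taut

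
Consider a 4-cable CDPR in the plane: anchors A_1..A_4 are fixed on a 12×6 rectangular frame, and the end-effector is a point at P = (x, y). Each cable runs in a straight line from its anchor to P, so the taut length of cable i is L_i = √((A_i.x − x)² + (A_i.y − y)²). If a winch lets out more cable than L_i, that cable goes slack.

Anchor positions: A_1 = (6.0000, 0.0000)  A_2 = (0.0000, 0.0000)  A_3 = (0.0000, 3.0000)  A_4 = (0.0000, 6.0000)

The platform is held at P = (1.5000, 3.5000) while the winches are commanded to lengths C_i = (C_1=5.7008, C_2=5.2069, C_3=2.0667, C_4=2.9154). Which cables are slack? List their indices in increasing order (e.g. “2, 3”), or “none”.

2, 3

i=1: geometric 5.7009 vs commanded 5.7008 ⇒ taut
i=2: geometric 3.8079 vs commanded 5.2069 ⇒ slack
i=3: geometric 1.5811 vs commanded 2.0667 ⇒ slack
i=4: geometric 2.9155 vs commanded 2.9154 ⇒ taut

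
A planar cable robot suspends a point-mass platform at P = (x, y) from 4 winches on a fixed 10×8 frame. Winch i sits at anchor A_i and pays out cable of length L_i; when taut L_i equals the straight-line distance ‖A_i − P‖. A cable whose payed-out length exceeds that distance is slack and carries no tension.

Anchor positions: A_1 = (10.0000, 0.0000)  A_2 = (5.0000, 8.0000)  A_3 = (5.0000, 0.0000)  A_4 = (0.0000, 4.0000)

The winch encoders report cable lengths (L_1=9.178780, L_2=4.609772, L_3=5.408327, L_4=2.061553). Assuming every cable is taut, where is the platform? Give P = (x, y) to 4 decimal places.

expand ‖A_i−P‖²=L_i² and subtract eq 1 (k_i ≔ ‖A_i‖²−L_i²)
k_1 = 100.0000+0.0000−84.2500 = 15.7500
eq1−eq2 → [10.0000  -16.0000]·P = -52.0000
eq1−eq3 → [10.0000  0.0000]·P = 20.0000
eq1−eq4 → [20.0000  -8.0000]·P = 4.0000
2×2 solve → P = (2.0000, 4.5000)
check cable 4: ‖A_4−P‖² = 4.2500 ≈ L_4² = 4.2500 ✓

(2.0000, 4.5000)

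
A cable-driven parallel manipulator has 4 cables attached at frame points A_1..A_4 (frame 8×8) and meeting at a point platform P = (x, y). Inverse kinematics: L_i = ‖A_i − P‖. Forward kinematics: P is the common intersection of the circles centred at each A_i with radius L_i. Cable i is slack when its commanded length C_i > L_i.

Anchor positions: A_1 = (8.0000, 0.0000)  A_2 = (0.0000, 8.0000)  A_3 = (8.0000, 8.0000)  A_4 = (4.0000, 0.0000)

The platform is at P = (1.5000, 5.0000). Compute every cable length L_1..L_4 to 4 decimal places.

cable 1: Δx=6.5000, Δy=-5.0000; L_1 = √(Δx²+Δy²) = 8.2006
cable 2: Δx=-1.5000, Δy=3.0000; L_2 = √(Δx²+Δy²) = 3.3541
cable 3: Δx=6.5000, Δy=3.0000; L_3 = √(Δx²+Δy²) = 7.1589
cable 4: Δx=2.5000, Δy=-5.0000; L_4 = √(Δx²+Δy²) = 5.5902

(8.2006, 3.3541, 7.1589, 5.5902)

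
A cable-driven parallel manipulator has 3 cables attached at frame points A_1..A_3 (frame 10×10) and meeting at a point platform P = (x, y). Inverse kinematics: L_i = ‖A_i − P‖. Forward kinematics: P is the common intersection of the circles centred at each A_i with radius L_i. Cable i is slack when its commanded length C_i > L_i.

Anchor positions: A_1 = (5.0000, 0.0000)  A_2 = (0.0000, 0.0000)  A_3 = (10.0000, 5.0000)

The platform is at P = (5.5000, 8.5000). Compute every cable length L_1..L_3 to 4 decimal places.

cable 1: Δx=-0.5000, Δy=-8.5000; L_1 = √(Δx²+Δy²) = 8.5147
cable 2: Δx=-5.5000, Δy=-8.5000; L_2 = √(Δx²+Δy²) = 10.1242
cable 3: Δx=4.5000, Δy=-3.5000; L_3 = √(Δx²+Δy²) = 5.7009

(8.5147, 10.1242, 5.7009)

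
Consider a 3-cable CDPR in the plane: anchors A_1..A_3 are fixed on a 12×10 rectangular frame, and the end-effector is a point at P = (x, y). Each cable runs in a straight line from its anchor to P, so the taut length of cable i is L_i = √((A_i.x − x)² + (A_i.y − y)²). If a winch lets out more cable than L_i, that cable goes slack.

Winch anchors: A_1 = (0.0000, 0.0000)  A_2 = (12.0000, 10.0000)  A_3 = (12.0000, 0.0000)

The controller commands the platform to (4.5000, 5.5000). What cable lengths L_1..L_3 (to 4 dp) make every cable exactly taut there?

(7.1063, 8.7464, 9.3005)

L_1: Δ = A_1−P = (-4.5000, -5.5000) → ‖Δ‖ = √50.5000 = 7.1063
L_2: Δ = A_2−P = (7.5000, 4.5000) → ‖Δ‖ = √76.5000 = 8.7464
L_3: Δ = A_3−P = (7.5000, -5.5000) → ‖Δ‖ = √86.5000 = 9.3005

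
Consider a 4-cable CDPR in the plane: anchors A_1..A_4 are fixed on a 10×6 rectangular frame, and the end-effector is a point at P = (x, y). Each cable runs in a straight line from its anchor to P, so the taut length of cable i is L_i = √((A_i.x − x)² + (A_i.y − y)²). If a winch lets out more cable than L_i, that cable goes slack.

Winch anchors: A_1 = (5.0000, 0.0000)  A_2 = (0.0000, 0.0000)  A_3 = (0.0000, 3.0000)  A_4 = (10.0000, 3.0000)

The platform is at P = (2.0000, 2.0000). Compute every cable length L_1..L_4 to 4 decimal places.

(3.6056, 2.8284, 2.2361, 8.0623)

L_1 = √((5.0000−2.0000)² + (0.0000−2.0000)²) = 3.6056
L_2 = √((0.0000−2.0000)² + (0.0000−2.0000)²) = 2.8284
L_3 = √((0.0000−2.0000)² + (3.0000−2.0000)²) = 2.2361
L_4 = √((10.0000−2.0000)² + (3.0000−2.0000)²) = 8.0623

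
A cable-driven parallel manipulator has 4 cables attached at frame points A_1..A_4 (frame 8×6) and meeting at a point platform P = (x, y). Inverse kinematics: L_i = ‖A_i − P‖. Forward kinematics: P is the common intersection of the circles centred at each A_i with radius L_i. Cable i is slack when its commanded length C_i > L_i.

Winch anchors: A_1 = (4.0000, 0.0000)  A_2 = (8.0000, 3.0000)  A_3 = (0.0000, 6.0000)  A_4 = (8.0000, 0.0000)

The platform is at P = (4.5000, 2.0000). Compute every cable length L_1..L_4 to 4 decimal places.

cable 1: Δx=-0.5000, Δy=-2.0000; L_1 = √(Δx²+Δy²) = 2.0616
cable 2: Δx=3.5000, Δy=1.0000; L_2 = √(Δx²+Δy²) = 3.6401
cable 3: Δx=-4.5000, Δy=4.0000; L_3 = √(Δx²+Δy²) = 6.0208
cable 4: Δx=3.5000, Δy=-2.0000; L_4 = √(Δx²+Δy²) = 4.0311

(2.0616, 3.6401, 6.0208, 4.0311)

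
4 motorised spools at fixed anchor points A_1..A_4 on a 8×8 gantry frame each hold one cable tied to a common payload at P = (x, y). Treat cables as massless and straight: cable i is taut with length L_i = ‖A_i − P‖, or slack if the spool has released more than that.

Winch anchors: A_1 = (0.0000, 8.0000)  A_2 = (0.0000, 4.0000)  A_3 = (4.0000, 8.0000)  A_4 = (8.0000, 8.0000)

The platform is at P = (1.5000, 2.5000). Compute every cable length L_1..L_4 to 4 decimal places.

L_1 = √((0.0000−1.5000)² + (8.0000−2.5000)²) = 5.7009
L_2 = √((0.0000−1.5000)² + (4.0000−2.5000)²) = 2.1213
L_3 = √((4.0000−1.5000)² + (8.0000−2.5000)²) = 6.0415
L_4 = √((8.0000−1.5000)² + (8.0000−2.5000)²) = 8.5147

(5.7009, 2.1213, 6.0415, 8.5147)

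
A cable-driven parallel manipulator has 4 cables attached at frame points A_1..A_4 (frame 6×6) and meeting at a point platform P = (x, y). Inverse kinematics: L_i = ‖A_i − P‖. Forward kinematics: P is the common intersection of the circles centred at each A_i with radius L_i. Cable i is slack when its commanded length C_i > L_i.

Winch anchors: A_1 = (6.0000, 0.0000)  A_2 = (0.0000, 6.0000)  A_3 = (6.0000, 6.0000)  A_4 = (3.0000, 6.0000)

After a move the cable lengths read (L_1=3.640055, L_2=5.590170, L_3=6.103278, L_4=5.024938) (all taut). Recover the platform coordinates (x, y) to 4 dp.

(2.5000, 1.0000)

circle eqns → linear via eq_j − eq_1; set k_j = A_j·A_j − L_j²
k_1 = 36.0000+0.0000−13.2500 = 22.7500
12.0000·x − 12.0000·y = k_1−k_2 = 18.0000
0.0000·x − 12.0000·y = k_1−k_3 = -12.0000
6.0000·x − 12.0000·y = k_1−k_4 = 3.0000
solve first two rows → x=2.5000, y=1.0000
check cable 4: ‖A_4−P‖² = 25.2500 ≈ L_4² = 25.2500 ✓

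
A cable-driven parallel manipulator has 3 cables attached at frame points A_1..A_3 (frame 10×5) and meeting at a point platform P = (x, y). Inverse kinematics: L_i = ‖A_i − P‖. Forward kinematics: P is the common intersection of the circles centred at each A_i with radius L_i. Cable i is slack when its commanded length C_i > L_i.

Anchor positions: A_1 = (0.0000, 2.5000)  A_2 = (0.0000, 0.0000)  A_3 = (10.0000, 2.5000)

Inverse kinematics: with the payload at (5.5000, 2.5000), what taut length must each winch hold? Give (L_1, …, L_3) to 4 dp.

cable 1: Δx=-5.5000, Δy=0.0000; L_1 = √(Δx²+Δy²) = 5.5000
cable 2: Δx=-5.5000, Δy=-2.5000; L_2 = √(Δx²+Δy²) = 6.0415
cable 3: Δx=4.5000, Δy=0.0000; L_3 = √(Δx²+Δy²) = 4.5000

(5.5000, 6.0415, 4.5000)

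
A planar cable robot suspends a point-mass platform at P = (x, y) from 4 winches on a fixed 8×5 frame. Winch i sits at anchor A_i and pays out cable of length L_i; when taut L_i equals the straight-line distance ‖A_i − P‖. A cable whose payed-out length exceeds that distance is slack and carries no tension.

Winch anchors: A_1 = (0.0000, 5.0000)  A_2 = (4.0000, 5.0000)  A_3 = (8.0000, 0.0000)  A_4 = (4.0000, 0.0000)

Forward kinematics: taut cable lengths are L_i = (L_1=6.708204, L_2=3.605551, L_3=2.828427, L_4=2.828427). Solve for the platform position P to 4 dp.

each cable: (A_i−P)·(A_i−P) = L_i²; let q_i = ‖A_i‖²−L_i²
q_1 = 0.0000+25.0000−45.0000 = -20.0000
row 1: -8.0000x + 0.0000y = -48.0000  (q_2=28.0000)
row 2: -16.0000x + 10.0000y = -76.0000  (q_3=56.0000)
row 3: -8.0000x + 10.0000y = -28.0000  (q_4=8.0000)
Cramer on rows 1–2 → x = 6.0000, y = 2.0000
check cable 4: ‖A_4−P‖² = 8.0000 ≈ L_4² = 8.0000 ✓

(6.0000, 2.0000)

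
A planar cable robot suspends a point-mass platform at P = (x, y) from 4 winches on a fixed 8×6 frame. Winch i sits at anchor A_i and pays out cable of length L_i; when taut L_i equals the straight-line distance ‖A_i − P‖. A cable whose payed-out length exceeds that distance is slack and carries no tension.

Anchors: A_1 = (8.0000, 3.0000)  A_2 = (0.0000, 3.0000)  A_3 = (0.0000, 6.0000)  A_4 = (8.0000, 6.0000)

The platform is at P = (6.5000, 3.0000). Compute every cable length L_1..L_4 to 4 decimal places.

(1.5000, 6.5000, 7.1589, 3.3541)

cable 1: Δx=1.5000, Δy=0.0000; L_1 = √(Δx²+Δy²) = 1.5000
cable 2: Δx=-6.5000, Δy=0.0000; L_2 = √(Δx²+Δy²) = 6.5000
cable 3: Δx=-6.5000, Δy=3.0000; L_3 = √(Δx²+Δy²) = 7.1589
cable 4: Δx=1.5000, Δy=3.0000; L_4 = √(Δx²+Δy²) = 3.3541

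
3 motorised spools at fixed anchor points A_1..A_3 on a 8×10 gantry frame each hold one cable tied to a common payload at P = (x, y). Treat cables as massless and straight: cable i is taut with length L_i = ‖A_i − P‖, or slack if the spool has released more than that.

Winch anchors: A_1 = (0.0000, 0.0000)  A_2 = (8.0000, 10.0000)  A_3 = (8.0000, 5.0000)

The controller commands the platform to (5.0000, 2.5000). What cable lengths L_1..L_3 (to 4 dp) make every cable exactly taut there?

L_1: Δ = A_1−P = (-5.0000, -2.5000) → ‖Δ‖ = √31.2500 = 5.5902
L_2: Δ = A_2−P = (3.0000, 7.5000) → ‖Δ‖ = √65.2500 = 8.0777
L_3: Δ = A_3−P = (3.0000, 2.5000) → ‖Δ‖ = √15.2500 = 3.9051

(5.5902, 8.0777, 3.9051)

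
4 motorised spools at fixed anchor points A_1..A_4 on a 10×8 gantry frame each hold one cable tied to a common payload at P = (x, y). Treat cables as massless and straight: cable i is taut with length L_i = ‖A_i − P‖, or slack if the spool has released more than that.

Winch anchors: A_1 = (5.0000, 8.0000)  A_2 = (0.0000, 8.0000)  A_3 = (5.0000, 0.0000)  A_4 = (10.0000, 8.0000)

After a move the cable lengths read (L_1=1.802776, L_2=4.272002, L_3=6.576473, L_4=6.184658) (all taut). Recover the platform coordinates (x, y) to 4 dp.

each cable: (A_i−P)·(A_i−P) = L_i²; let c_i = ‖A_i‖²−L_i²
c_1 = 25.0000+64.0000−3.2500 = 85.7500
row 1: 10.0000x + 0.0000y = 40.0000  (c_2=45.7500)
row 2: 0.0000x + 16.0000y = 104.0000  (c_3=-18.2500)
row 3: -10.0000x + 0.0000y = -40.0000  (c_4=125.7500)
Cramer on rows 1–2 → x = 4.0000, y = 6.5000
check cable 4: ‖A_4−P‖² = 38.2500 ≈ L_4² = 38.2500 ✓

(4.0000, 6.5000)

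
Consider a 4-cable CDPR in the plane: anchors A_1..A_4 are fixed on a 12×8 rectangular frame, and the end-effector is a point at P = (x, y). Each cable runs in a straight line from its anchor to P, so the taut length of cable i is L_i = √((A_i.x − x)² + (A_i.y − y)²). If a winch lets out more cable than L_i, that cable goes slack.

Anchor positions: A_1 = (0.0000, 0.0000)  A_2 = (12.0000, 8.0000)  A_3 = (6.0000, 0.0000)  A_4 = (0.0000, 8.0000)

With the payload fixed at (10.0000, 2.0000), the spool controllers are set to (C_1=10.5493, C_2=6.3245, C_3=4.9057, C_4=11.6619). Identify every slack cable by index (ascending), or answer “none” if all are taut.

cable 1: L_1 = ‖A_1−P‖ = 10.1980;  C_1 = 10.5493 → slack
cable 2: L_2 = ‖A_2−P‖ = 6.3246;  C_2 = 6.3245 → taut
cable 3: L_3 = ‖A_3−P‖ = 4.4721;  C_3 = 4.9057 → slack
cable 4: L_4 = ‖A_4−P‖ = 11.6619;  C_4 = 11.6619 → taut

1, 3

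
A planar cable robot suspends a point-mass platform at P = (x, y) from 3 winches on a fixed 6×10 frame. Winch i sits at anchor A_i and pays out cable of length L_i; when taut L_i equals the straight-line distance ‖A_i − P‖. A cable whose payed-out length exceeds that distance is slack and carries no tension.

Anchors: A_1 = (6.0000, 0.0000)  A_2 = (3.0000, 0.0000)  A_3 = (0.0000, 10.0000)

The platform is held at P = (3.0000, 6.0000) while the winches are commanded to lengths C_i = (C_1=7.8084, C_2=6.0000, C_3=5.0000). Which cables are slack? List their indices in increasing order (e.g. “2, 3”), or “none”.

1

cable 1: √((3.0000)²+(-6.0000)²)=6.7082, C_1=7.8084: slack
cable 2: √((0.0000)²+(-6.0000)²)=6.0000, C_2=6.0000: taut
cable 3: √((-3.0000)²+(4.0000)²)=5.0000, C_3=5.0000: taut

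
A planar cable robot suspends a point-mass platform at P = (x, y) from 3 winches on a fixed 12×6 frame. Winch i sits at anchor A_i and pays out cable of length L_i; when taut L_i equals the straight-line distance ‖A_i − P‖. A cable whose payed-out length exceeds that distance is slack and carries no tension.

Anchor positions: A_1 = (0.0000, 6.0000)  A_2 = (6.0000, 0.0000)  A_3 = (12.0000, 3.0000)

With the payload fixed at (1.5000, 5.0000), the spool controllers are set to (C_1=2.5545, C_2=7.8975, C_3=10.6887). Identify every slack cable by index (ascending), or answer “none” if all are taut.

cable 1: √((-1.5000)²+(1.0000)²)=1.8028, C_1=2.5545: slack
cable 2: √((4.5000)²+(-5.0000)²)=6.7268, C_2=7.8975: slack
cable 3: √((10.5000)²+(-2.0000)²)=10.6888, C_3=10.6887: taut

1, 2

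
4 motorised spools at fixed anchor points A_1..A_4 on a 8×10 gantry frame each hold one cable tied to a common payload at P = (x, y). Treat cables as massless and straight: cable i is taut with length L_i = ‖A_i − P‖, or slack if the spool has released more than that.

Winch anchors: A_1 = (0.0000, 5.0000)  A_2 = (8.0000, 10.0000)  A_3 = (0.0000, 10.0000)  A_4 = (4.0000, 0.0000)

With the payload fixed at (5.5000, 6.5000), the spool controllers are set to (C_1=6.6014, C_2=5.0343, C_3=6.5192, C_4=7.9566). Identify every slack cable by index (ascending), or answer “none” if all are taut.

i=1: geometric 5.7009 vs commanded 6.6014 ⇒ slack
i=2: geometric 4.3012 vs commanded 5.0343 ⇒ slack
i=3: geometric 6.5192 vs commanded 6.5192 ⇒ taut
i=4: geometric 6.6708 vs commanded 7.9566 ⇒ slack

1, 2, 4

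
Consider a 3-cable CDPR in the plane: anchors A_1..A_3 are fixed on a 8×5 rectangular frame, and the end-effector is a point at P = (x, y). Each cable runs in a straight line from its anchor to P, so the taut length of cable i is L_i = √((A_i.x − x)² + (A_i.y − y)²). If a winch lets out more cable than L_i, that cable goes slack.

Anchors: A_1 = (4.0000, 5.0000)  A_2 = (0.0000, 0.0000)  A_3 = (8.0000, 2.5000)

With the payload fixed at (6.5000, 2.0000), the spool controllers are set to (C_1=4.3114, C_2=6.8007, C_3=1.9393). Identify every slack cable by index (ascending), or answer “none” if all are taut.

cable 1: L_1 = ‖A_1−P‖ = 3.9051;  C_1 = 4.3114 → slack
cable 2: L_2 = ‖A_2−P‖ = 6.8007;  C_2 = 6.8007 → taut
cable 3: L_3 = ‖A_3−P‖ = 1.5811;  C_3 = 1.9393 → slack

1, 3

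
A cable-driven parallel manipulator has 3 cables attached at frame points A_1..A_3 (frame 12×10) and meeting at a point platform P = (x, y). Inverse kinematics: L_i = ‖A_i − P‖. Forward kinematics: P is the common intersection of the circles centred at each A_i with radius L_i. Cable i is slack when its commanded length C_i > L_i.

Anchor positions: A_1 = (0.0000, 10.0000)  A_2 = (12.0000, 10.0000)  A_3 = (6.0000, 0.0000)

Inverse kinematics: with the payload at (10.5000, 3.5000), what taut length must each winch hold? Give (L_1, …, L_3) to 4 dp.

(12.3491, 6.6708, 5.7009)

L_1: Δ = A_1−P = (-10.5000, 6.5000) → ‖Δ‖ = √152.5000 = 12.3491
L_2: Δ = A_2−P = (1.5000, 6.5000) → ‖Δ‖ = √44.5000 = 6.6708
L_3: Δ = A_3−P = (-4.5000, -3.5000) → ‖Δ‖ = √32.5000 = 5.7009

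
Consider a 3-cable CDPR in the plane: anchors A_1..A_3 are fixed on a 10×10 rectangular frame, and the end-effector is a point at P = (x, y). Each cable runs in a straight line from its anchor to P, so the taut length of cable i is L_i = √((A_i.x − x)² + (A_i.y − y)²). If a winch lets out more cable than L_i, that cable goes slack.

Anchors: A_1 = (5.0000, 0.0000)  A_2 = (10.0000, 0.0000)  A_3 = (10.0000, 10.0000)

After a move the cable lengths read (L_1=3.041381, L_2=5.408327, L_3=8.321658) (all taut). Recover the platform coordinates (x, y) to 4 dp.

each cable: (A_i−P)·(A_i−P) = L_i²; let k_i = ‖A_i‖²−L_i²
k_1 = 25.0000+0.0000−9.2500 = 15.7500
row 1: -10.0000x + 0.0000y = -55.0000  (k_2=70.7500)
row 2: -10.0000x − 20.0000y = -115.0000  (k_3=130.7500)
Cramer on rows 1–2 → x = 5.5000, y = 3.0000

(5.5000, 3.0000)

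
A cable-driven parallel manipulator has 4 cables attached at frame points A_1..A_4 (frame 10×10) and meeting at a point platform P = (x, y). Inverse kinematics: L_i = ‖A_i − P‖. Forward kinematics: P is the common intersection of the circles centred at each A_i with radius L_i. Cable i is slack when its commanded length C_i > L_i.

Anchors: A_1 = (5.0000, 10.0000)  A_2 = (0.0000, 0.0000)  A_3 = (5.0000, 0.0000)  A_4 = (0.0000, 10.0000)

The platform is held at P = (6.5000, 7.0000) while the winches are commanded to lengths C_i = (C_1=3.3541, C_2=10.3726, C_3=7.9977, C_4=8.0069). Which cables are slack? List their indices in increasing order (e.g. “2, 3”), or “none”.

cable 1: L_1 = ‖A_1−P‖ = 3.3541;  C_1 = 3.3541 → taut
cable 2: L_2 = ‖A_2−P‖ = 9.5525;  C_2 = 10.3726 → slack
cable 3: L_3 = ‖A_3−P‖ = 7.1589;  C_3 = 7.9977 → slack
cable 4: L_4 = ‖A_4−P‖ = 7.1589;  C_4 = 8.0069 → slack

2, 3, 4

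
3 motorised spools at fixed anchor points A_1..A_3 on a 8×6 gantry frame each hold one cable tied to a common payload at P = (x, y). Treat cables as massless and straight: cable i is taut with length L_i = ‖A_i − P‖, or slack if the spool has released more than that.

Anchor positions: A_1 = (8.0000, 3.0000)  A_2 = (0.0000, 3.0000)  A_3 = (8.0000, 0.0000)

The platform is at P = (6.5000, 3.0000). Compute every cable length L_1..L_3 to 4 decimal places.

(1.5000, 6.5000, 3.3541)

L_1: Δ = A_1−P = (1.5000, 0.0000) → ‖Δ‖ = √2.2500 = 1.5000
L_2: Δ = A_2−P = (-6.5000, 0.0000) → ‖Δ‖ = √42.2500 = 6.5000
L_3: Δ = A_3−P = (1.5000, -3.0000) → ‖Δ‖ = √11.2500 = 3.3541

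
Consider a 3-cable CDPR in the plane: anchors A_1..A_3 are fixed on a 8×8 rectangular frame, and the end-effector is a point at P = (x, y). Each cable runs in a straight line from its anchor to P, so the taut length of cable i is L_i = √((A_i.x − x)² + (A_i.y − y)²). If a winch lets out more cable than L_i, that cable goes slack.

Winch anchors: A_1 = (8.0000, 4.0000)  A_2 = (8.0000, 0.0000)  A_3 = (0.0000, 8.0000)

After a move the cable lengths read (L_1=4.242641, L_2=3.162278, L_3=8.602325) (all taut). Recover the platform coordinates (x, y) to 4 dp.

(5.0000, 1.0000)

circle eqns → linear via eq_j − eq_1; set c_j = A_j·A_j − L_j²
c_1 = 64.0000+16.0000−18.0000 = 62.0000
0.0000·x + 8.0000·y = c_1−c_2 = 8.0000
16.0000·x − 8.0000·y = c_1−c_3 = 72.0000
solve first two rows → x=5.0000, y=1.0000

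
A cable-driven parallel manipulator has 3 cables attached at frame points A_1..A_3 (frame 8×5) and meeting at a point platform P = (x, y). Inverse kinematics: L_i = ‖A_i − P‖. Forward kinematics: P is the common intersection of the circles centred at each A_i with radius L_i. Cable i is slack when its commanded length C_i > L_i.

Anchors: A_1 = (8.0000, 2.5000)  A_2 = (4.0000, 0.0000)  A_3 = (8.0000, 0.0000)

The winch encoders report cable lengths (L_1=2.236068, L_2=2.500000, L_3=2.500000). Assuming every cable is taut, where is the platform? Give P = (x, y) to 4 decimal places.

expand ‖A_i−P‖²=L_i² and subtract eq 1 (k_i ≔ ‖A_i‖²−L_i²)
k_1 = 64.0000+6.2500−5.0000 = 65.2500
eq1−eq2 → [8.0000  5.0000]·P = 55.5000
eq1−eq3 → [0.0000  5.0000]·P = 7.5000
2×2 solve → P = (6.0000, 1.5000)

(6.0000, 1.5000)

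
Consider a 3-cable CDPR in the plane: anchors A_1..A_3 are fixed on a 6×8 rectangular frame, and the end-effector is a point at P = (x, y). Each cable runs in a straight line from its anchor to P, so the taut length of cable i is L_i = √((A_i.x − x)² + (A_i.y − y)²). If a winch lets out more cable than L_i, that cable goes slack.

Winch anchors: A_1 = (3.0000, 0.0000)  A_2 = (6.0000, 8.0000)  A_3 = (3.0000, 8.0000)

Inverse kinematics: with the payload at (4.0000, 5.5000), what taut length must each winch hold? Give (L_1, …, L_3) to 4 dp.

(5.5902, 3.2016, 2.6926)

L_1: Δ = A_1−P = (-1.0000, -5.5000) → ‖Δ‖ = √31.2500 = 5.5902
L_2: Δ = A_2−P = (2.0000, 2.5000) → ‖Δ‖ = √10.2500 = 3.2016
L_3: Δ = A_3−P = (-1.0000, 2.5000) → ‖Δ‖ = √7.2500 = 2.6926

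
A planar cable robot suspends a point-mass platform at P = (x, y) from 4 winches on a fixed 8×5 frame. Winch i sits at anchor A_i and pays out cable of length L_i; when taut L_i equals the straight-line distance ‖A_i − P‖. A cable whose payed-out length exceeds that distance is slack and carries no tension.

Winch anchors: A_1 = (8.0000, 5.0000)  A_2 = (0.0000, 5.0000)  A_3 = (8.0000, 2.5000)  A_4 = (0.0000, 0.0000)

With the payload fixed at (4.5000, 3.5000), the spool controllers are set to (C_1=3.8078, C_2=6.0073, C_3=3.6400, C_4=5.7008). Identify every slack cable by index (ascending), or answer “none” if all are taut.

2

cable 1: L_1 = ‖A_1−P‖ = 3.8079;  C_1 = 3.8078 → taut
cable 2: L_2 = ‖A_2−P‖ = 4.7434;  C_2 = 6.0073 → slack
cable 3: L_3 = ‖A_3−P‖ = 3.6401;  C_3 = 3.6400 → taut
cable 4: L_4 = ‖A_4−P‖ = 5.7009;  C_4 = 5.7008 → taut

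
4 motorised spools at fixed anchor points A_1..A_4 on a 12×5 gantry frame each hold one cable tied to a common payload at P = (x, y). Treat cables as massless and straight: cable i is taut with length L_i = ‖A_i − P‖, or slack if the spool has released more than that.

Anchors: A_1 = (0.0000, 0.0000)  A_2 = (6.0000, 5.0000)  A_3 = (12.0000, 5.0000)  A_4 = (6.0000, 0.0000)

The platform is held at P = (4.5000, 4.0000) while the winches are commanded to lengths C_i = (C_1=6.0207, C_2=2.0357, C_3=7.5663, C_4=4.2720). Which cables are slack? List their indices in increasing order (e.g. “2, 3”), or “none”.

2

cable 1: L_1 = ‖A_1−P‖ = 6.0208;  C_1 = 6.0207 → taut
cable 2: L_2 = ‖A_2−P‖ = 1.8028;  C_2 = 2.0357 → slack
cable 3: L_3 = ‖A_3−P‖ = 7.5664;  C_3 = 7.5663 → taut
cable 4: L_4 = ‖A_4−P‖ = 4.2720;  C_4 = 4.2720 → taut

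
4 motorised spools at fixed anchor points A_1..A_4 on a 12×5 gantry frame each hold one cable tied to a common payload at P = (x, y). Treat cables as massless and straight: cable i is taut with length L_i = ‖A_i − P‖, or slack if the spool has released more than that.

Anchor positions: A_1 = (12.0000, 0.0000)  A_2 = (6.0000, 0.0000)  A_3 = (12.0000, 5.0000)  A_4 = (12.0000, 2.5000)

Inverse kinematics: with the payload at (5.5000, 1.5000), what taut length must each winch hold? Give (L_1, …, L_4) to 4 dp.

cable 1: Δx=6.5000, Δy=-1.5000; L_1 = √(Δx²+Δy²) = 6.6708
cable 2: Δx=0.5000, Δy=-1.5000; L_2 = √(Δx²+Δy²) = 1.5811
cable 3: Δx=6.5000, Δy=3.5000; L_3 = √(Δx²+Δy²) = 7.3824
cable 4: Δx=6.5000, Δy=1.0000; L_4 = √(Δx²+Δy²) = 6.5765

(6.6708, 1.5811, 7.3824, 6.5765)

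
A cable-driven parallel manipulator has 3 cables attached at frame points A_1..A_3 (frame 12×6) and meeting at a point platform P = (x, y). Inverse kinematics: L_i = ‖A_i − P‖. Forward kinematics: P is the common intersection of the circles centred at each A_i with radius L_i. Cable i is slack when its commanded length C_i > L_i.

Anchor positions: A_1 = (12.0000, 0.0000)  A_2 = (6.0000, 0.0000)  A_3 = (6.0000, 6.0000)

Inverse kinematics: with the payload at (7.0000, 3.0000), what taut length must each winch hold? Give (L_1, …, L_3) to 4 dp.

cable 1: Δx=5.0000, Δy=-3.0000; L_1 = √(Δx²+Δy²) = 5.8310
cable 2: Δx=-1.0000, Δy=-3.0000; L_2 = √(Δx²+Δy²) = 3.1623
cable 3: Δx=-1.0000, Δy=3.0000; L_3 = √(Δx²+Δy²) = 3.1623

(5.8310, 3.1623, 3.1623)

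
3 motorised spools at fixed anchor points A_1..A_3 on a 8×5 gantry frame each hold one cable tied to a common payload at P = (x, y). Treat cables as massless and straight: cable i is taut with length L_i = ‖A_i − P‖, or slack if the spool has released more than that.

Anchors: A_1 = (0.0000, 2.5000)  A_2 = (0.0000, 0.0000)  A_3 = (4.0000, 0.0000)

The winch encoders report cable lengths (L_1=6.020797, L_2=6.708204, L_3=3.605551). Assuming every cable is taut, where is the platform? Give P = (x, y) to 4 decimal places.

(6.0000, 3.0000)

each cable: (A_i−P)·(A_i−P) = L_i²; let k_i = ‖A_i‖²−L_i²
k_1 = 0.0000+6.2500−36.2500 = -30.0000
row 1: 0.0000x + 5.0000y = 15.0000  (k_2=-45.0000)
row 2: -8.0000x + 5.0000y = -33.0000  (k_3=3.0000)
Cramer on rows 1–2 → x = 6.0000, y = 3.0000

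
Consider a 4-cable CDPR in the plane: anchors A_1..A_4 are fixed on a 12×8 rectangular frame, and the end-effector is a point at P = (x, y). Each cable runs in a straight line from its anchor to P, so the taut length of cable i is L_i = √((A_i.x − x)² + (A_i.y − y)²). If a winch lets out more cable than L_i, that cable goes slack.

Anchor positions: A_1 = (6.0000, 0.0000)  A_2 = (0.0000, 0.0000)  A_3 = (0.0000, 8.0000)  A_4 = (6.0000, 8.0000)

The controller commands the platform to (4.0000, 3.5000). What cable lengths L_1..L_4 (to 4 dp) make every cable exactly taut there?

L_1: Δ = A_1−P = (2.0000, -3.5000) → ‖Δ‖ = √16.2500 = 4.0311
L_2: Δ = A_2−P = (-4.0000, -3.5000) → ‖Δ‖ = √28.2500 = 5.3151
L_3: Δ = A_3−P = (-4.0000, 4.5000) → ‖Δ‖ = √36.2500 = 6.0208
L_4: Δ = A_4−P = (2.0000, 4.5000) → ‖Δ‖ = √24.2500 = 4.9244

(4.0311, 5.3151, 6.0208, 4.9244)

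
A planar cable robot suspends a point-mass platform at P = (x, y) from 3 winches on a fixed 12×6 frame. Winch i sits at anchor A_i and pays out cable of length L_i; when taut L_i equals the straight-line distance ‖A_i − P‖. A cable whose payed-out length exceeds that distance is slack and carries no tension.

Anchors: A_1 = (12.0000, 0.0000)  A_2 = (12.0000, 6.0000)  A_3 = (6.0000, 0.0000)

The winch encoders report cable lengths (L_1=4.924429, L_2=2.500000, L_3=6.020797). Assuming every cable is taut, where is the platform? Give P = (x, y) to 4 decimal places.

each cable: (A_i−P)·(A_i−P) = L_i²; let k_i = ‖A_i‖²−L_i²
k_1 = 144.0000+0.0000−24.2500 = 119.7500
row 1: 0.0000x − 12.0000y = -54.0000  (k_2=173.7500)
row 2: 12.0000x + 0.0000y = 120.0000  (k_3=-0.2500)
Cramer on rows 1–2 → x = 10.0000, y = 4.5000

(10.0000, 4.5000)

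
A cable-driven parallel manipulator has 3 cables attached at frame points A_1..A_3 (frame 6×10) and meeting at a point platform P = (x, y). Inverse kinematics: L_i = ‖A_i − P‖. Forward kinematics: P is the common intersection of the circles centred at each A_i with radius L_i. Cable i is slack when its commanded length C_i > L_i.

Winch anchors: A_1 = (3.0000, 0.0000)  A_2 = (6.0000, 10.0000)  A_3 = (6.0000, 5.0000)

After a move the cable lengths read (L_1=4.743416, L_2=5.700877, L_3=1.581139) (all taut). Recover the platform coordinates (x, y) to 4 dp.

(4.5000, 4.5000)

each cable: (A_i−P)·(A_i−P) = L_i²; let k_i = ‖A_i‖²−L_i²
k_1 = 9.0000+0.0000−22.5000 = -13.5000
row 1: -6.0000x − 20.0000y = -117.0000  (k_2=103.5000)
row 2: -6.0000x − 10.0000y = -72.0000  (k_3=58.5000)
Cramer on rows 1–2 → x = 4.5000, y = 4.5000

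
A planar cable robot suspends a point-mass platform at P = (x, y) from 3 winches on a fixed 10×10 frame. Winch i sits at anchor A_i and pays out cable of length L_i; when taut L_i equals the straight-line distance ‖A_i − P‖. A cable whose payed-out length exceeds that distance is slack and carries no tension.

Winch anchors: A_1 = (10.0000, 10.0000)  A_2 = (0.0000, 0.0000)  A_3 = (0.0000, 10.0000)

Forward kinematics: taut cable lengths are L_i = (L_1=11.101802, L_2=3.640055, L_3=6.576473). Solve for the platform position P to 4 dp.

circle eqns → linear via eq_j − eq_1; set q_j = A_j·A_j − L_j²
q_1 = 100.0000+100.0000−123.2500 = 76.7500
20.0000·x + 20.0000·y = q_1−q_2 = 90.0000
20.0000·x + 0.0000·y = q_1−q_3 = 20.0000
solve first two rows → x=1.0000, y=3.5000

(1.0000, 3.5000)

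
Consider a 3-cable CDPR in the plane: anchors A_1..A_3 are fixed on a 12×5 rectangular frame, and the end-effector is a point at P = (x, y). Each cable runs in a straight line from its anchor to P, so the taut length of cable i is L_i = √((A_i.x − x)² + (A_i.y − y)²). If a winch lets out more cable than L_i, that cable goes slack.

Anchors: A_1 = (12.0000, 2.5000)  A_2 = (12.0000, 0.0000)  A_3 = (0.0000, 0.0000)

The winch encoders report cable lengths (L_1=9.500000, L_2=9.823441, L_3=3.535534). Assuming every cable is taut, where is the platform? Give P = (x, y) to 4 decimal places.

circle eqns → linear via eq_j − eq_1; set q_j = A_j·A_j − L_j²
q_1 = 144.0000+6.2500−90.2500 = 60.0000
0.0000·x + 5.0000·y = q_1−q_2 = 12.5000
24.0000·x + 5.0000·y = q_1−q_3 = 72.5000
solve first two rows → x=2.5000, y=2.5000

(2.5000, 2.5000)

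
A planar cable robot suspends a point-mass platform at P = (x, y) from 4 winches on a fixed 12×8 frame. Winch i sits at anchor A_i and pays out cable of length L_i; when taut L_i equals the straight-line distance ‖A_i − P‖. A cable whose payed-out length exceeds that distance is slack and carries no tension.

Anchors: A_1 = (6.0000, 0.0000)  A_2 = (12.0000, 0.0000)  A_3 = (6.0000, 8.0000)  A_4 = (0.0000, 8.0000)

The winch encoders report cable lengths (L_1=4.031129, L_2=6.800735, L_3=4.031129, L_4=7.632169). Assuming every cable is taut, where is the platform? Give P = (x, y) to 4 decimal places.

circle eqns → linear via eq_j − eq_1; set q_j = A_j·A_j − L_j²
q_1 = 36.0000+0.0000−16.2500 = 19.7500
-12.0000·x + 0.0000·y = q_1−q_2 = -78.0000
0.0000·x − 16.0000·y = q_1−q_3 = -64.0000
12.0000·x − 16.0000·y = q_1−q_4 = 14.0000
solve first two rows → x=6.5000, y=4.0000
check cable 4: ‖A_4−P‖² = 58.2500 ≈ L_4² = 58.2500 ✓

(6.5000, 4.0000)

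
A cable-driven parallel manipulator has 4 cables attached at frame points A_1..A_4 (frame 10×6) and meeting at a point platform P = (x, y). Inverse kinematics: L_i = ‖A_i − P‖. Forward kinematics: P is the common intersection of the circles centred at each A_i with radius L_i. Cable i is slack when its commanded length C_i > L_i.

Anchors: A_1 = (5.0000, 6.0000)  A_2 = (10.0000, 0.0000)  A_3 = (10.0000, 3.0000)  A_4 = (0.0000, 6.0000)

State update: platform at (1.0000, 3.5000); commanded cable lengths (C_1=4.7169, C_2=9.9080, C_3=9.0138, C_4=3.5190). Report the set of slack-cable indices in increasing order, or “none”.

cable 1: L_1 = ‖A_1−P‖ = 4.7170;  C_1 = 4.7169 → taut
cable 2: L_2 = ‖A_2−P‖ = 9.6566;  C_2 = 9.9080 → slack
cable 3: L_3 = ‖A_3−P‖ = 9.0139;  C_3 = 9.0138 → taut
cable 4: L_4 = ‖A_4−P‖ = 2.6926;  C_4 = 3.5190 → slack

2, 4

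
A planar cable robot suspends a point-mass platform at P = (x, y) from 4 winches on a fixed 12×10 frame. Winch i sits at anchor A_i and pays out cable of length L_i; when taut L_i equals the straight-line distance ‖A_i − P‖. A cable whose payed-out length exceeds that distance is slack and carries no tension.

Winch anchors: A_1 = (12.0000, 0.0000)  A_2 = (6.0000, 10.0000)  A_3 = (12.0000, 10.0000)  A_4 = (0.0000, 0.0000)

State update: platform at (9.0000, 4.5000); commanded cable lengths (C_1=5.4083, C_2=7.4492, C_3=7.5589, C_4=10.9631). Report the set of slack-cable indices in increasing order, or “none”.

i=1: geometric 5.4083 vs commanded 5.4083 ⇒ taut
i=2: geometric 6.2650 vs commanded 7.4492 ⇒ slack
i=3: geometric 6.2650 vs commanded 7.5589 ⇒ slack
i=4: geometric 10.0623 vs commanded 10.9631 ⇒ slack

2, 3, 4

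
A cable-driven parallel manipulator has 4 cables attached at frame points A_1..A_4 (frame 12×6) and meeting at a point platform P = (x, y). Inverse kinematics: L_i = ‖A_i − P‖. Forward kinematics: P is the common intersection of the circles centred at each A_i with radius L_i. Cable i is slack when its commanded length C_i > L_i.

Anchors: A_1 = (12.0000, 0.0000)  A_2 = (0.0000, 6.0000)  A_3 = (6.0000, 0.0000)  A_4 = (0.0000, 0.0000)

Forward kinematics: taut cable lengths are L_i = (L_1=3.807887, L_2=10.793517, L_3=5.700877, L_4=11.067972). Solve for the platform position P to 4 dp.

(10.5000, 3.5000)

circle eqns → linear via eq_j − eq_1; set c_j = A_j·A_j − L_j²
c_1 = 144.0000+0.0000−14.5000 = 129.5000
24.0000·x − 12.0000·y = c_1−c_2 = 210.0000
12.0000·x + 0.0000·y = c_1−c_3 = 126.0000
24.0000·x + 0.0000·y = c_1−c_4 = 252.0000
solve first two rows → x=10.5000, y=3.5000
check cable 4: ‖A_4−P‖² = 122.5000 ≈ L_4² = 122.5000 ✓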